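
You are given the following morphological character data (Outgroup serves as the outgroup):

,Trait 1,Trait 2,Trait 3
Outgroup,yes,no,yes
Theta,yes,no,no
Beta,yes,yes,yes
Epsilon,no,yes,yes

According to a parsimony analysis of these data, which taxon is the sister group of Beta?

Epsilon

Character polarity is set by the outgroup: the derived state is whichever differs from the outgroup's state, so for Trait 1, Trait 3 the derived state is 'no', and for the remaining characters it is 'yes'.
Trait 1: derived state 'no' in Epsilon only — an autapomorphy, so it tells us nothing about relationships among taxa.
Only Beta and Epsilon show the derived state 'yes' for Trait 2, supporting them as a clade.
Trait 3: derived state 'no' in Theta only — an autapomorphy, so it tells us nothing about relationships among taxa.
Most parsimonious ingroup topology: (Theta,(Beta,Epsilon)).
Beta and Epsilon form a cherry on this tree, so they are sister taxa.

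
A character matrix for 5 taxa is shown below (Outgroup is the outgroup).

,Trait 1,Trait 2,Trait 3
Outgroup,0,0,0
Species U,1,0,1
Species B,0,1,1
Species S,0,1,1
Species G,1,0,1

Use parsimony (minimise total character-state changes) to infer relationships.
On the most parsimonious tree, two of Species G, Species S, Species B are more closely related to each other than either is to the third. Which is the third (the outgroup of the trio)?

The outgroup has state '0' for every character, so '1' is the derived state throughout.
Trait 1 (derived state '1') is shared by Species G and Species U — a synapomorphy uniting that clade.
Trait 2: derived state '1' in Species B and Species S only — synapomorphy for {Species B, Species S}.
All ingroup taxa share the derived state '1' for Trait 3; it defines the ingroup but does not resolve relationships within it.
Most parsimonious ingroup topology: ((Species U,Species G),(Species B,Species S)).
Species B and Species S share a more recent common ancestor with each other than either does with Species G, so Species G is the least closely related of the three.

Species G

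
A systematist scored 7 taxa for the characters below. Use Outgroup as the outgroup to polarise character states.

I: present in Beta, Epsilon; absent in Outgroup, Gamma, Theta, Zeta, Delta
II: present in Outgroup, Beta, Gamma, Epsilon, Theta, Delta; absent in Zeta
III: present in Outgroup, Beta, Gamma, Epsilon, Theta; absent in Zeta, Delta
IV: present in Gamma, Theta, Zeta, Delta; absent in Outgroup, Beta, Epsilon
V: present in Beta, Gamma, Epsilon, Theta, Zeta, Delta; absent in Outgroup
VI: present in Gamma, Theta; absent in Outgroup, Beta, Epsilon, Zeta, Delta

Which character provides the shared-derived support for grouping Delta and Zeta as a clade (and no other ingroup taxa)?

Character polarity is set by the outgroup: the derived state is whichever differs from the outgroup's state, so for II, III the derived state is 'absent', and for the remaining characters it is 'present'.
I (derived state 'present') is shared by Beta and Epsilon — a synapomorphy uniting that clade.
II (derived state 'absent') is unique to Zeta (autapomorphy; uninformative for grouping).
Only Delta and Zeta show the derived state 'absent' for III, supporting them as a clade.
IV (derived state 'present') is shared by Delta, Gamma, Theta, and Zeta — a synapomorphy uniting that clade.
V (derived state 'present') is shared by all ingroup taxa — unites the whole ingroup.
Only Gamma and Theta show the derived state 'present' for VI, supporting them as a clade.
Most parsimonious ingroup topology: (((Gamma,Theta),(Delta,Zeta)),(Beta,Epsilon)).
The clade {Delta, Zeta} is supported by III: its derived state 'absent' occurs in exactly those taxa and in no other taxon (including the outgroup).

III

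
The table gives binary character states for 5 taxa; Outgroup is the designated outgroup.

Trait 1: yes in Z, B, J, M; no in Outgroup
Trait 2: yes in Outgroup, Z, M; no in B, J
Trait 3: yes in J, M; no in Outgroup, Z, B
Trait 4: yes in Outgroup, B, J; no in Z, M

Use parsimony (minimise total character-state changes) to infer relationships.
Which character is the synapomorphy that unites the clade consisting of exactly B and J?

Trait 2

Character polarity is set by the outgroup: the derived state is whichever differs from the outgroup's state, so for Trait 2, Trait 4 the derived state is 'no', and for the remaining characters it is 'yes'.
Trait 1 (derived state 'yes') is shared by all ingroup taxa — unites the whole ingroup.
Only B and J show the derived state 'no' for Trait 2, supporting them as a clade.
Trait 3 groups J and M, which is incompatible with the clades supported by the remaining characters; treating it as convergent (homoplasy) costs fewer steps than any alternative tree.
Only M and Z show the derived state 'no' for Trait 4, supporting them as a clade.
Most parsimonious ingroup topology: ((Z,M),(B,J)).
The clade {B, J} is supported by Trait 2: its derived state 'no' occurs in exactly those taxa and in no other taxon (including the outgroup).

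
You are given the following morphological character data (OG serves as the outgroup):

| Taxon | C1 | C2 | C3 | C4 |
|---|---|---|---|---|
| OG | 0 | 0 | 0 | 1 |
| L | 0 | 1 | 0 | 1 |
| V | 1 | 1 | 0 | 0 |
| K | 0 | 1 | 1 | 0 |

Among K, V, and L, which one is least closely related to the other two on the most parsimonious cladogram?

Character polarity is set by the outgroup: the derived state is whichever differs from the outgroup's state, so for C4 the derived state is '0', and for the remaining characters it is '1'.
C1 (derived state '1') is unique to V (autapomorphy; uninformative for grouping).
C2 (derived state '1') is shared by all ingroup taxa — unites the whole ingroup.
C3 (derived state '1') is unique to K (autapomorphy; uninformative for grouping).
C4 (derived state '0') is shared by K and V — a synapomorphy uniting that clade.
Most parsimonious ingroup topology: (L,(V,K)).
K and V share a more recent common ancestor with each other than either does with L, so L is the least closely related of the three.

L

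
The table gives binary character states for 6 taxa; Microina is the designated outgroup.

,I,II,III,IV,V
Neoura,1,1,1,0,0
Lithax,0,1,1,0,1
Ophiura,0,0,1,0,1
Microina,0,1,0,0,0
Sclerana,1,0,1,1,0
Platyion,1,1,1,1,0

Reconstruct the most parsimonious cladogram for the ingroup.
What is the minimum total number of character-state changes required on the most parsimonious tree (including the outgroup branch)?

Character polarity is set by the outgroup: the derived state is whichever differs from the outgroup's state, so for II the derived state is '0', and for the remaining characters it is '1'.
I: derived state '1' in Neoura, Platyion, and Sclerana only — synapomorphy for {Neoura, Platyion, Sclerana}.
II groups Ophiura and Sclerana, which is incompatible with the clades supported by the remaining characters; treating it as convergent (homoplasy) costs fewer steps than any alternative tree.
All ingroup taxa share the derived state '1' for III; it defines the ingroup but does not resolve relationships within it.
Only Platyion and Sclerana show the derived state '1' for IV, supporting them as a clade.
V (derived state '1') is shared by Lithax and Ophiura — a synapomorphy uniting that clade.
Most parsimonious ingroup topology: ((Ophiura,Lithax),(Neoura,(Platyion,Sclerana))).
Changes per character on this tree: I: 1; II: 2; III: 1; IV: 1; V: 1.
Total = 6.

6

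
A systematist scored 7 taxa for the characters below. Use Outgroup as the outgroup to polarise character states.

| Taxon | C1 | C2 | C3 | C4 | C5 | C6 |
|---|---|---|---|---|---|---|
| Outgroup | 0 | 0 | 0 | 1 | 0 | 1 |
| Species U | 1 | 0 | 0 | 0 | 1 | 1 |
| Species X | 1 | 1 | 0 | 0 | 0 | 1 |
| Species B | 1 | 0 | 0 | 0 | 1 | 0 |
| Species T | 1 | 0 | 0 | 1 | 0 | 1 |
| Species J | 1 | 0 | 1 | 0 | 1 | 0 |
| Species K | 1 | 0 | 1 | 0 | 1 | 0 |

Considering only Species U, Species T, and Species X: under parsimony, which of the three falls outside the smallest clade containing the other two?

Species T

Character polarity is set by the outgroup: the derived state is whichever differs from the outgroup's state, so for C4, C6 the derived state is '0', and for the remaining characters it is '1'.
All ingroup taxa share the derived state '1' for C1; it defines the ingroup but does not resolve relationships within it.
C2: derived state '1' in Species X only — an autapomorphy, so it tells us nothing about relationships among taxa.
C3 (derived state '1') is shared by Species J and Species K — a synapomorphy uniting that clade.
C4 (derived state '0') is shared by Species B, Species J, Species K, Species U, and Species X — a synapomorphy uniting that clade.
Only Species B, Species J, Species K, and Species U show the derived state '1' for C5, supporting them as a clade.
Only Species B, Species J, and Species K show the derived state '0' for C6, supporting them as a clade.
Most parsimonious ingroup topology: (((Species U,(Species B,(Species J,Species K))),Species X),Species T).
Species X and Species U share a more recent common ancestor with each other than either does with Species T, so Species T is the least closely related of the three.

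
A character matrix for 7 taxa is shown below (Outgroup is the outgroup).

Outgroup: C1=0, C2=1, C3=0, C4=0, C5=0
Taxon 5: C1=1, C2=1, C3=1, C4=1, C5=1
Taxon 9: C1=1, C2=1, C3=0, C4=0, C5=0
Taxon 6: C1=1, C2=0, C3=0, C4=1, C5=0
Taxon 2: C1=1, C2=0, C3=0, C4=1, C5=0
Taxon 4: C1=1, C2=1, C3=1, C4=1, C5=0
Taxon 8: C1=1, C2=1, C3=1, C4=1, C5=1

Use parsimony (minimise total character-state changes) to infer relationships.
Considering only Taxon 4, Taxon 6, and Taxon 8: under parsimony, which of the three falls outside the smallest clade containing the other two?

Character polarity is set by the outgroup: the derived state is whichever differs from the outgroup's state, so for C2 the derived state is '0', and for the remaining characters it is '1'.
All ingroup taxa share the derived state '1' for C1; it defines the ingroup but does not resolve relationships within it.
C2: derived state '0' in Taxon 2 and Taxon 6 only — synapomorphy for {Taxon 2, Taxon 6}.
Only Taxon 4, Taxon 5, and Taxon 8 show the derived state '1' for C3, supporting them as a clade.
C4: derived state '1' in Taxon 2, Taxon 4, Taxon 5, Taxon 6, and Taxon 8 only — synapomorphy for {Taxon 2, Taxon 4, Taxon 5, Taxon 6, Taxon 8}.
Only Taxon 5 and Taxon 8 show the derived state '1' for C5, supporting them as a clade.
Most parsimonious ingroup topology: ((((Taxon 5,Taxon 8),Taxon 4),(Taxon 6,Taxon 2)),Taxon 9).
Taxon 4 and Taxon 8 share a more recent common ancestor with each other than either does with Taxon 6, so Taxon 6 is the least closely related of the three.

Taxon 6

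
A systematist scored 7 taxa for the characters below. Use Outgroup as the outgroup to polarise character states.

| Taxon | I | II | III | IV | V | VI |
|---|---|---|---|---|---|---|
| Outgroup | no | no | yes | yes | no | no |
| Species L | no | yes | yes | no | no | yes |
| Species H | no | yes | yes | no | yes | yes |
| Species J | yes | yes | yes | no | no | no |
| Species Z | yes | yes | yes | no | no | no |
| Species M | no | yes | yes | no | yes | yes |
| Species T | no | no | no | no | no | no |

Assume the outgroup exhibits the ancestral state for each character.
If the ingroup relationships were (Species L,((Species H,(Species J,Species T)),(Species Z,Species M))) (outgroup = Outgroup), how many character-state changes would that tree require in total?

Map each character onto (Species L,((Species H,(Species J,Species T)),(Species Z,Species M))) (rooted by Outgroup) and count the minimum state changes it requires (Fitch parsimony):
I: 2; II: 2; III: 1; IV: 1; V: 2; VI: 3.
Total tree length = 11.

11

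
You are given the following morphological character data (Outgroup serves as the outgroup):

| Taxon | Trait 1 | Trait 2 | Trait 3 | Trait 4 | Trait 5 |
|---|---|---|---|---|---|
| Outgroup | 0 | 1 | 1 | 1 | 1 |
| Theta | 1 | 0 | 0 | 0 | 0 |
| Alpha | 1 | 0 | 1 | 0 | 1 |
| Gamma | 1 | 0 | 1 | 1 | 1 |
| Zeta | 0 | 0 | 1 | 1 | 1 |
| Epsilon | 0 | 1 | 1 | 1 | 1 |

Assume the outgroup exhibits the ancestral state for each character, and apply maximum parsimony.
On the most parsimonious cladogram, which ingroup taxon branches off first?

Epsilon

Character polarity is set by the outgroup: the derived state is whichever differs from the outgroup's state, so for Trait 2, Trait 3, Trait 4, Trait 5 the derived state is '0', and for the remaining characters it is '1'.
Trait 1: derived state '1' in Alpha, Gamma, and Theta only — synapomorphy for {Alpha, Gamma, Theta}.
Trait 2: derived state '0' in Alpha, Gamma, Theta, and Zeta only — synapomorphy for {Alpha, Gamma, Theta, Zeta}.
Trait 3: derived state '0' in Theta only — an autapomorphy, so it tells us nothing about relationships among taxa.
Only Alpha and Theta show the derived state '0' for Trait 4, supporting them as a clade.
Trait 5: derived state '0' in Theta only — an autapomorphy, so it tells us nothing about relationships among taxa.
Most parsimonious ingroup topology: ((((Theta,Alpha),Gamma),Zeta),Epsilon).
Epsilon is sister to the clade containing all other ingroup taxa, so it is the earliest-diverging (most basal) ingroup lineage.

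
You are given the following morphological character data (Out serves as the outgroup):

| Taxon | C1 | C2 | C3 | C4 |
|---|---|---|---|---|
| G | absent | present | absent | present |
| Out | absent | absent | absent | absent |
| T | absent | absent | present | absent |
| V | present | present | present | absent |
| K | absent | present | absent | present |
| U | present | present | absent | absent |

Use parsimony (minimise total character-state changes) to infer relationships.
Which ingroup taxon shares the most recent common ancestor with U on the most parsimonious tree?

V

The outgroup has state 'absent' for every character, so 'present' is the derived state throughout.
C1 (derived state 'present') is shared by U and V — a synapomorphy uniting that clade.
Only G, K, U, and V show the derived state 'present' for C2, supporting them as a clade.
C3 groups T and V, which is incompatible with the clades supported by the remaining characters; treating it as convergent (homoplasy) costs fewer steps than any alternative tree.
Only G and K show the derived state 'present' for C4, supporting them as a clade.
Most parsimonious ingroup topology: (((U,V),(G,K)),T).
U and V form a cherry on this tree, so they are sister taxa.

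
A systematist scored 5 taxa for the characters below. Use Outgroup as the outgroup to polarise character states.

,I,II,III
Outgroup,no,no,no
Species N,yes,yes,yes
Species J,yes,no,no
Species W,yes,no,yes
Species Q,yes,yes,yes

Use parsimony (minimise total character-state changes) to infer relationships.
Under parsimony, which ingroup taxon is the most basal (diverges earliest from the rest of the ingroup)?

The outgroup has state 'no' for every character, so 'yes' is the derived state throughout.
All ingroup taxa share the derived state 'yes' for I; it defines the ingroup but does not resolve relationships within it.
II (derived state 'yes') is shared by Species N and Species Q — a synapomorphy uniting that clade.
III: derived state 'yes' in Species N, Species Q, and Species W only — synapomorphy for {Species N, Species Q, Species W}.
Most parsimonious ingroup topology: ((Species W,(Species N,Species Q)),Species J).
Species J is sister to the clade containing all other ingroup taxa, so it is the earliest-diverging (most basal) ingroup lineage.

Species J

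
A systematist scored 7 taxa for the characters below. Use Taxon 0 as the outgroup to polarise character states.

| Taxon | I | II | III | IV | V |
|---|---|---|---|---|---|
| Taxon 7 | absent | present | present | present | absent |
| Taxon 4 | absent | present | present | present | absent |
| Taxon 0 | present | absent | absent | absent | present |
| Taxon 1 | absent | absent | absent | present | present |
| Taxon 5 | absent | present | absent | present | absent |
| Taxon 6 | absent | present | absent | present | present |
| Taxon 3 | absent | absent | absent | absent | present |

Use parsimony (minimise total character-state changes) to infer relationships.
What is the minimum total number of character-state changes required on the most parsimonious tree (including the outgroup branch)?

5

Character polarity is set by the outgroup: the derived state is whichever differs from the outgroup's state, so for I, V the derived state is 'absent', and for the remaining characters it is 'present'.
All ingroup taxa share the derived state 'absent' for I; it defines the ingroup but does not resolve relationships within it.
II: derived state 'present' in Taxon 4, Taxon 5, Taxon 6, and Taxon 7 only — synapomorphy for {Taxon 4, Taxon 5, Taxon 6, Taxon 7}.
III (derived state 'present') is shared by Taxon 4 and Taxon 7 — a synapomorphy uniting that clade.
IV: derived state 'present' in Taxon 1, Taxon 4, Taxon 5, Taxon 6, and Taxon 7 only — synapomorphy for {Taxon 1, Taxon 4, Taxon 5, Taxon 6, Taxon 7}.
V: derived state 'absent' in Taxon 4, Taxon 5, and Taxon 7 only — synapomorphy for {Taxon 4, Taxon 5, Taxon 7}.
Most parsimonious ingroup topology: (Taxon 3,((((Taxon 4,Taxon 7),Taxon 5),Taxon 6),Taxon 1)).
Changes per character on this tree: I: 1; II: 1; III: 1; IV: 1; V: 1.
Total = 5.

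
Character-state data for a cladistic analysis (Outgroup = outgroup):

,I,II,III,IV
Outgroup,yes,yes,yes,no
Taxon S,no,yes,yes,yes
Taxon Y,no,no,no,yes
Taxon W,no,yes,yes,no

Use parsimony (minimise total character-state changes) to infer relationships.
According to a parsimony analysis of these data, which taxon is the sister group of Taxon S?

Taxon Y

Character polarity is set by the outgroup: the derived state is whichever differs from the outgroup's state, so for I, II, III the derived state is 'no', and for the remaining characters it is 'yes'.
I (derived state 'no') is shared by all ingroup taxa — unites the whole ingroup.
II: derived state 'no' in Taxon Y only — an autapomorphy, so it tells us nothing about relationships among taxa.
III (derived state 'no') is unique to Taxon Y (autapomorphy; uninformative for grouping).
Only Taxon S and Taxon Y show the derived state 'yes' for IV, supporting them as a clade.
Most parsimonious ingroup topology: ((Taxon S,Taxon Y),Taxon W).
Taxon S and Taxon Y form a cherry on this tree, so they are sister taxa.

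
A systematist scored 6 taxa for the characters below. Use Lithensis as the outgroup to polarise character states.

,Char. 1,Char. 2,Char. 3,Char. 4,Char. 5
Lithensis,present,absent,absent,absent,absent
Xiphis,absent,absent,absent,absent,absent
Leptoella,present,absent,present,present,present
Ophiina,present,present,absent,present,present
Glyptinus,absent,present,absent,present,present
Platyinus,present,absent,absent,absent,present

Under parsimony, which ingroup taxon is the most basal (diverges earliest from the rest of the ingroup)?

Xiphis

Character polarity is set by the outgroup: the derived state is whichever differs from the outgroup's state, so for Char. 1 the derived state is 'absent', and for the remaining characters it is 'present'.
Char. 1 (state 'absent') occurs in Glyptinus and Xiphis but conflicts with the nesting implied by the other characters — most parsimoniously interpreted as homoplasy.
Char. 2: derived state 'present' in Glyptinus and Ophiina only — synapomorphy for {Glyptinus, Ophiina}.
Char. 3: derived state 'present' in Leptoella only — an autapomorphy, so it tells us nothing about relationships among taxa.
Char. 4: derived state 'present' in Glyptinus, Leptoella, and Ophiina only — synapomorphy for {Glyptinus, Leptoella, Ophiina}.
Char. 5: derived state 'present' in Glyptinus, Leptoella, Ophiina, and Platyinus only — synapomorphy for {Glyptinus, Leptoella, Ophiina, Platyinus}.
Most parsimonious ingroup topology: (Xiphis,((Leptoella,(Ophiina,Glyptinus)),Platyinus)).
Xiphis is sister to the clade containing all other ingroup taxa, so it is the earliest-diverging (most basal) ingroup lineage.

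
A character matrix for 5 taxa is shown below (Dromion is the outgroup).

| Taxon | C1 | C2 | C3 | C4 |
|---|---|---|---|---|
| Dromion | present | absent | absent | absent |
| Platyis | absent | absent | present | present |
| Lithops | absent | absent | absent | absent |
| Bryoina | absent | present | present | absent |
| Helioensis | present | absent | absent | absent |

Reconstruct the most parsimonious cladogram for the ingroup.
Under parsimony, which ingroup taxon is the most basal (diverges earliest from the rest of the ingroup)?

Helioensis

Character polarity is set by the outgroup: the derived state is whichever differs from the outgroup's state, so for C1 the derived state is 'absent', and for the remaining characters it is 'present'.
Only Bryoina, Lithops, and Platyis show the derived state 'absent' for C1, supporting them as a clade.
C2 (derived state 'present') is unique to Bryoina (autapomorphy; uninformative for grouping).
Only Bryoina and Platyis show the derived state 'present' for C3, supporting them as a clade.
C4: derived state 'present' in Platyis only — an autapomorphy, so it tells us nothing about relationships among taxa.
Most parsimonious ingroup topology: (((Platyis,Bryoina),Lithops),Helioensis).
Helioensis is sister to the clade containing all other ingroup taxa, so it is the earliest-diverging (most basal) ingroup lineage.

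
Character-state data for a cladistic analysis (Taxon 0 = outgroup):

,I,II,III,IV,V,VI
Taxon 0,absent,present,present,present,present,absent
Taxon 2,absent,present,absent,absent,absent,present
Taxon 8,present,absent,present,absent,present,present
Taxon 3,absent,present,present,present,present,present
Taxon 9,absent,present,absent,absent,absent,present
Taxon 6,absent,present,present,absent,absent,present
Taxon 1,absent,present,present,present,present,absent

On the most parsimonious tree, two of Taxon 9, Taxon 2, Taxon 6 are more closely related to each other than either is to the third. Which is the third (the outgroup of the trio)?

Taxon 6

Character polarity is set by the outgroup: the derived state is whichever differs from the outgroup's state, so for II, III, IV, V the derived state is 'absent', and for the remaining characters it is 'present'.
I (derived state 'present') is unique to Taxon 8 (autapomorphy; uninformative for grouping).
II: derived state 'absent' in Taxon 8 only — an autapomorphy, so it tells us nothing about relationships among taxa.
III: derived state 'absent' in Taxon 2 and Taxon 9 only — synapomorphy for {Taxon 2, Taxon 9}.
IV (derived state 'absent') is shared by Taxon 2, Taxon 6, Taxon 8, and Taxon 9 — a synapomorphy uniting that clade.
Only Taxon 2, Taxon 6, and Taxon 9 show the derived state 'absent' for V, supporting them as a clade.
Only Taxon 2, Taxon 3, Taxon 6, Taxon 8, and Taxon 9 show the derived state 'present' for VI, supporting them as a clade.
Most parsimonious ingroup topology: (((((Taxon 2,Taxon 9),Taxon 6),Taxon 8),Taxon 3),Taxon 1).
Taxon 9 and Taxon 2 share a more recent common ancestor with each other than either does with Taxon 6, so Taxon 6 is the least closely related of the three.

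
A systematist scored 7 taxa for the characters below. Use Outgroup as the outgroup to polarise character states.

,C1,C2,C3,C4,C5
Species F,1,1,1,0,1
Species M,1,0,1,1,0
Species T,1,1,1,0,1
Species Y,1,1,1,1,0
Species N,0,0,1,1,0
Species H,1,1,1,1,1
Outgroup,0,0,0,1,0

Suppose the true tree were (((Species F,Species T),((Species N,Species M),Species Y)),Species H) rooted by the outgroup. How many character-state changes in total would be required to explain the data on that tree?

Map each character onto (((Species F,Species T),((Species N,Species M),Species Y)),Species H) (rooted by Outgroup) and count the minimum state changes it requires (Fitch parsimony):
C1: 2; C2: 2; C3: 1; C4: 1; C5: 2.
Total tree length = 8.

8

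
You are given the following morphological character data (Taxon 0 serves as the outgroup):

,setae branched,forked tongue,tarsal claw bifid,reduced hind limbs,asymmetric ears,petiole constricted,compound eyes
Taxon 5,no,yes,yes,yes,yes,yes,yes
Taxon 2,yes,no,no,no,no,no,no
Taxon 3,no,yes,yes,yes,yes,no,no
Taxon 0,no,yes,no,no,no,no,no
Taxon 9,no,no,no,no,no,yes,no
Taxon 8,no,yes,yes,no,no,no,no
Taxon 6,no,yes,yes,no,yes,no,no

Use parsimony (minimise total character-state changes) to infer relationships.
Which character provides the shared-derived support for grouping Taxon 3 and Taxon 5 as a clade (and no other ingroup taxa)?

Character polarity is set by the outgroup: the derived state is whichever differs from the outgroup's state, so for forked tongue the derived state is 'no', and for the remaining characters it is 'yes'.
setae branched (derived state 'yes') is unique to Taxon 2 (autapomorphy; uninformative for grouping).
forked tongue (derived state 'no') is shared by Taxon 2 and Taxon 9 — a synapomorphy uniting that clade.
Only Taxon 3, Taxon 5, Taxon 6, and Taxon 8 show the derived state 'yes' for tarsal claw bifid, supporting them as a clade.
reduced hind limbs: derived state 'yes' in Taxon 3 and Taxon 5 only — synapomorphy for {Taxon 3, Taxon 5}.
asymmetric ears (derived state 'yes') is shared by Taxon 3, Taxon 5, and Taxon 6 — a synapomorphy uniting that clade.
petiole constricted groups Taxon 5 and Taxon 9, which is incompatible with the clades supported by the remaining characters; treating it as convergent (homoplasy) costs fewer steps than any alternative tree.
compound eyes: derived state 'yes' in Taxon 5 only — an autapomorphy, so it tells us nothing about relationships among taxa.
Most parsimonious ingroup topology: ((((Taxon 3,Taxon 5),Taxon 6),Taxon 8),(Taxon 9,Taxon 2)).
The clade {Taxon 3, Taxon 5} is supported by reduced hind limbs: its derived state 'yes' occurs in exactly those taxa and in no other taxon (including the outgroup).

reduced hind limbs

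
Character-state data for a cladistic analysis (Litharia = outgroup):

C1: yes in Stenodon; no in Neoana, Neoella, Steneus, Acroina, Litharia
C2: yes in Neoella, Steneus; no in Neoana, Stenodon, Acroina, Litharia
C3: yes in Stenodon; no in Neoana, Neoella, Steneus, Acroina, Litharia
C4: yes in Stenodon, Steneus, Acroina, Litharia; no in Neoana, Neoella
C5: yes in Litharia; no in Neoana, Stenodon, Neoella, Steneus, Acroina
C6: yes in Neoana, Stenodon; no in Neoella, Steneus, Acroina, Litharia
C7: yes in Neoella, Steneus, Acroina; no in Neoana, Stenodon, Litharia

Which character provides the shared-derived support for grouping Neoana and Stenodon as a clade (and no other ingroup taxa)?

C6

Character polarity is set by the outgroup: the derived state is whichever differs from the outgroup's state, so for C4, C5 the derived state is 'no', and for the remaining characters it is 'yes'.
C1: derived state 'yes' in Stenodon only — an autapomorphy, so it tells us nothing about relationships among taxa.
Only Neoella and Steneus show the derived state 'yes' for C2, supporting them as a clade.
C3: derived state 'yes' in Stenodon only — an autapomorphy, so it tells us nothing about relationships among taxa.
C4 groups Neoana and Neoella, which is incompatible with the clades supported by the remaining characters; treating it as convergent (homoplasy) costs fewer steps than any alternative tree.
C5 (derived state 'no') is shared by all ingroup taxa — unites the whole ingroup.
C6: derived state 'yes' in Neoana and Stenodon only — synapomorphy for {Neoana, Stenodon}.
Only Acroina, Neoella, and Steneus show the derived state 'yes' for C7, supporting them as a clade.
Most parsimonious ingroup topology: (((Neoella,Steneus),Acroina),(Neoana,Stenodon)).
The clade {Neoana, Stenodon} is supported by C6: its derived state 'yes' occurs in exactly those taxa and in no other taxon (including the outgroup).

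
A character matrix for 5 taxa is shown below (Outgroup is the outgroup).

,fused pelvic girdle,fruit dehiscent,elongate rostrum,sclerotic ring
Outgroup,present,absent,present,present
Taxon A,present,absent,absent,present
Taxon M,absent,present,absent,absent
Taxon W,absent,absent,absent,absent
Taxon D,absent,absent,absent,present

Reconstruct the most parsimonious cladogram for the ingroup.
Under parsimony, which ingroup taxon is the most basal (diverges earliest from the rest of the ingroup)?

Taxon A

Character polarity is set by the outgroup: the derived state is whichever differs from the outgroup's state, so for fused pelvic girdle, elongate rostrum, sclerotic ring the derived state is 'absent', and for the remaining characters it is 'present'.
fused pelvic girdle (derived state 'absent') is shared by Taxon D, Taxon M, and Taxon W — a synapomorphy uniting that clade.
fruit dehiscent: derived state 'present' in Taxon M only — an autapomorphy, so it tells us nothing about relationships among taxa.
All ingroup taxa share the derived state 'absent' for elongate rostrum; it defines the ingroup but does not resolve relationships within it.
sclerotic ring: derived state 'absent' in Taxon M and Taxon W only — synapomorphy for {Taxon M, Taxon W}.
Most parsimonious ingroup topology: (Taxon A,((Taxon M,Taxon W),Taxon D)).
Taxon A is sister to the clade containing all other ingroup taxa, so it is the earliest-diverging (most basal) ingroup lineage.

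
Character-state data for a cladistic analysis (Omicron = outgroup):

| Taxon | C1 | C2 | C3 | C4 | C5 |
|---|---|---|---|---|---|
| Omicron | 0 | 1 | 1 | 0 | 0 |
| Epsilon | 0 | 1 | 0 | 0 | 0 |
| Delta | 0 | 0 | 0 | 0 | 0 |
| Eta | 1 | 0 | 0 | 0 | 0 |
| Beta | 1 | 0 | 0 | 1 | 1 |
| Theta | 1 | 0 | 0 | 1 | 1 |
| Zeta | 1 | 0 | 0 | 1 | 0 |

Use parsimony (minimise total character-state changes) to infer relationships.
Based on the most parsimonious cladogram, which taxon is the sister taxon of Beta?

Character polarity is set by the outgroup: the derived state is whichever differs from the outgroup's state, so for C2, C3 the derived state is '0', and for the remaining characters it is '1'.
C1: derived state '1' in Beta, Eta, Theta, and Zeta only — synapomorphy for {Beta, Eta, Theta, Zeta}.
Only Beta, Delta, Eta, Theta, and Zeta show the derived state '0' for C2, supporting them as a clade.
All ingroup taxa share the derived state '0' for C3; it defines the ingroup but does not resolve relationships within it.
C4: derived state '1' in Beta, Theta, and Zeta only — synapomorphy for {Beta, Theta, Zeta}.
C5: derived state '1' in Beta and Theta only — synapomorphy for {Beta, Theta}.
Most parsimonious ingroup topology: (Epsilon,(Delta,(Eta,((Beta,Theta),Zeta)))).
Beta and Theta form a cherry on this tree, so they are sister taxa.

Theta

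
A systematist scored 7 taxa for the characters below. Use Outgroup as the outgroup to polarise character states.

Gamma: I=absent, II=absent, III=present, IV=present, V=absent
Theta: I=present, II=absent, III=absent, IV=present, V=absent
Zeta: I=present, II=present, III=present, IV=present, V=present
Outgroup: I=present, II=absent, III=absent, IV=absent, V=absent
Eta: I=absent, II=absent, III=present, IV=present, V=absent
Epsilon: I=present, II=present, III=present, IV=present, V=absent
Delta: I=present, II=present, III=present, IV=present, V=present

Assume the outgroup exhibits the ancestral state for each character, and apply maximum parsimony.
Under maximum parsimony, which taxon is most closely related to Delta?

Zeta

Character polarity is set by the outgroup: the derived state is whichever differs from the outgroup's state, so for I the derived state is 'absent', and for the remaining characters it is 'present'.
I: derived state 'absent' in Eta and Gamma only — synapomorphy for {Eta, Gamma}.
II (derived state 'present') is shared by Delta, Epsilon, and Zeta — a synapomorphy uniting that clade.
III (derived state 'present') is shared by Delta, Epsilon, Eta, Gamma, and Zeta — a synapomorphy uniting that clade.
All ingroup taxa share the derived state 'present' for IV; it defines the ingroup but does not resolve relationships within it.
V (derived state 'present') is shared by Delta and Zeta — a synapomorphy uniting that clade.
Most parsimonious ingroup topology: ((((Delta,Zeta),Epsilon),(Gamma,Eta)),Theta).
Delta and Zeta form a cherry on this tree, so they are sister taxa.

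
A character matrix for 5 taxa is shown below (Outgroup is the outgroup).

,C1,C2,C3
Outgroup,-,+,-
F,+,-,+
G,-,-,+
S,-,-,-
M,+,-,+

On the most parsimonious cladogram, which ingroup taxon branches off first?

S

Character polarity is set by the outgroup: the derived state is whichever differs from the outgroup's state, so for C2 the derived state is '-', and for the remaining characters it is '+'.
C1 (derived state '+') is shared by F and M — a synapomorphy uniting that clade.
C2 (derived state '-') is shared by all ingroup taxa — unites the whole ingroup.
C3: derived state '+' in F, G, and M only — synapomorphy for {F, G, M}.
Most parsimonious ingroup topology: (((F,M),G),S).
S is sister to the clade containing all other ingroup taxa, so it is the earliest-diverging (most basal) ingroup lineage.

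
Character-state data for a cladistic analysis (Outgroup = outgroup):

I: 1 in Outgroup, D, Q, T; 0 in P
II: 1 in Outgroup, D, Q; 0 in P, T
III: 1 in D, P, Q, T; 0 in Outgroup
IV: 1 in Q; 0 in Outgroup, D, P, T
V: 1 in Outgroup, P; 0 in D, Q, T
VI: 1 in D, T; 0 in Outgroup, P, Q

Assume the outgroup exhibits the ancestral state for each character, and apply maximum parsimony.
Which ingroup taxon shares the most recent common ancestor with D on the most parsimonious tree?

Character polarity is set by the outgroup: the derived state is whichever differs from the outgroup's state, so for I, II, V the derived state is '0', and for the remaining characters it is '1'.
I: derived state '0' in P only — an autapomorphy, so it tells us nothing about relationships among taxa.
II (state '0') occurs in P and T but conflicts with the nesting implied by the other characters — most parsimoniously interpreted as homoplasy.
III (derived state '1') is shared by all ingroup taxa — unites the whole ingroup.
IV (derived state '1') is unique to Q (autapomorphy; uninformative for grouping).
V (derived state '0') is shared by D, Q, and T — a synapomorphy uniting that clade.
Only D and T show the derived state '1' for VI, supporting them as a clade.
Most parsimonious ingroup topology: (((D,T),Q),P).
D and T form a cherry on this tree, so they are sister taxa.

T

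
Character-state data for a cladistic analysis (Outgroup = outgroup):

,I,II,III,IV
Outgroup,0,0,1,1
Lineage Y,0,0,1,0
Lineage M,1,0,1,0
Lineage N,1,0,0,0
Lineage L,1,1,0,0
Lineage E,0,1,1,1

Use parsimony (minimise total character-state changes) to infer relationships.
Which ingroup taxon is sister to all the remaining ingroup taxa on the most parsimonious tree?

Lineage E

Character polarity is set by the outgroup: the derived state is whichever differs from the outgroup's state, so for III, IV the derived state is '0', and for the remaining characters it is '1'.
I: derived state '1' in Lineage L, Lineage M, and Lineage N only — synapomorphy for {Lineage L, Lineage M, Lineage N}.
II groups Lineage E and Lineage L, which is incompatible with the clades supported by the remaining characters; treating it as convergent (homoplasy) costs fewer steps than any alternative tree.
Only Lineage L and Lineage N show the derived state '0' for III, supporting them as a clade.
IV: derived state '0' in Lineage L, Lineage M, Lineage N, and Lineage Y only — synapomorphy for {Lineage L, Lineage M, Lineage N, Lineage Y}.
Most parsimonious ingroup topology: ((Lineage Y,(Lineage M,(Lineage N,Lineage L))),Lineage E).
Lineage E is sister to the clade containing all other ingroup taxa, so it is the earliest-diverging (most basal) ingroup lineage.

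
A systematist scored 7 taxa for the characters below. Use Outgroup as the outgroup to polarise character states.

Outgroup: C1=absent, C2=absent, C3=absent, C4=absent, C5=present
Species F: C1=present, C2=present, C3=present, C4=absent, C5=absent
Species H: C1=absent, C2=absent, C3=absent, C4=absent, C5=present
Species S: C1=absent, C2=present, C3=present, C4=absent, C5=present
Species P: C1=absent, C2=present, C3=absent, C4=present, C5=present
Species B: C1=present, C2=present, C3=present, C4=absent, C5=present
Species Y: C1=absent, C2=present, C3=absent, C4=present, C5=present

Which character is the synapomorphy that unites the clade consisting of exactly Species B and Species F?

C1

Character polarity is set by the outgroup: the derived state is whichever differs from the outgroup's state, so for C5 the derived state is 'absent', and for the remaining characters it is 'present'.
C1 (derived state 'present') is shared by Species B and Species F — a synapomorphy uniting that clade.
C2: derived state 'present' in Species B, Species F, Species P, Species S, and Species Y only — synapomorphy for {Species B, Species F, Species P, Species S, Species Y}.
C3: derived state 'present' in Species B, Species F, and Species S only — synapomorphy for {Species B, Species F, Species S}.
C4: derived state 'present' in Species P and Species Y only — synapomorphy for {Species P, Species Y}.
C5: derived state 'absent' in Species F only — an autapomorphy, so it tells us nothing about relationships among taxa.
Most parsimonious ingroup topology: ((((Species F,Species B),Species S),(Species P,Species Y)),Species H).
The clade {Species B, Species F} is supported by C1: its derived state 'present' occurs in exactly those taxa and in no other taxon (including the outgroup).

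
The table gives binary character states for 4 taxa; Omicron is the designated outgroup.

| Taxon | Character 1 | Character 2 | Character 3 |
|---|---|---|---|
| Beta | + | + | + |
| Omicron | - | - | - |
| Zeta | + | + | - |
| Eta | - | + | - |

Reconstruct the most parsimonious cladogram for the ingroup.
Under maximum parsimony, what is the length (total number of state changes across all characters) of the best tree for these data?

The outgroup has state '-' for every character, so '+' is the derived state throughout.
Character 1: derived state '+' in Beta and Zeta only — synapomorphy for {Beta, Zeta}.
All ingroup taxa share the derived state '+' for Character 2; it defines the ingroup but does not resolve relationships within it.
Character 3 (derived state '+') is unique to Beta (autapomorphy; uninformative for grouping).
Most parsimonious ingroup topology: ((Beta,Zeta),Eta).
Changes per character on this tree: Character 1: 1; Character 2: 1; Character 3: 1.
Total = 3.

3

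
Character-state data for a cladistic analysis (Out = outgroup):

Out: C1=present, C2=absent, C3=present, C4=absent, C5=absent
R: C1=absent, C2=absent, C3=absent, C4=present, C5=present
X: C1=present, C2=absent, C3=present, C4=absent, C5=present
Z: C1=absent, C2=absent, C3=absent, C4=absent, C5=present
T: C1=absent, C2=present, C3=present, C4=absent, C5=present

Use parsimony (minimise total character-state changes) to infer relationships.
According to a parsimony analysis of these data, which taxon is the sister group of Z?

R

Character polarity is set by the outgroup: the derived state is whichever differs from the outgroup's state, so for C1, C3 the derived state is 'absent', and for the remaining characters it is 'present'.
C1 (derived state 'absent') is shared by R, T, and Z — a synapomorphy uniting that clade.
C2: derived state 'present' in T only — an autapomorphy, so it tells us nothing about relationships among taxa.
C3: derived state 'absent' in R and Z only — synapomorphy for {R, Z}.
C4: derived state 'present' in R only — an autapomorphy, so it tells us nothing about relationships among taxa.
All ingroup taxa share the derived state 'present' for C5; it defines the ingroup but does not resolve relationships within it.
Most parsimonious ingroup topology: (((R,Z),T),X).
Z and R form a cherry on this tree, so they are sister taxa.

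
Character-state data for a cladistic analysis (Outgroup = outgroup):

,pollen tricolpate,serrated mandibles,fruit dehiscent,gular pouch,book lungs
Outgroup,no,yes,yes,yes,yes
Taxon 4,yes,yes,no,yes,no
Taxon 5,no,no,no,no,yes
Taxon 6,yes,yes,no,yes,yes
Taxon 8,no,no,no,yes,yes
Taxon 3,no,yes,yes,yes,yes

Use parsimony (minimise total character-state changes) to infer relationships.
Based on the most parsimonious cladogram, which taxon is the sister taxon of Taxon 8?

Taxon 5

Character polarity is set by the outgroup: the derived state is whichever differs from the outgroup's state, so for serrated mandibles, fruit dehiscent, gular pouch, book lungs the derived state is 'no', and for the remaining characters it is 'yes'.
pollen tricolpate (derived state 'yes') is shared by Taxon 4 and Taxon 6 — a synapomorphy uniting that clade.
Only Taxon 5 and Taxon 8 show the derived state 'no' for serrated mandibles, supporting them as a clade.
Only Taxon 4, Taxon 5, Taxon 6, and Taxon 8 show the derived state 'no' for fruit dehiscent, supporting them as a clade.
gular pouch: derived state 'no' in Taxon 5 only — an autapomorphy, so it tells us nothing about relationships among taxa.
book lungs (derived state 'no') is unique to Taxon 4 (autapomorphy; uninformative for grouping).
Most parsimonious ingroup topology: (((Taxon 4,Taxon 6),(Taxon 5,Taxon 8)),Taxon 3).
Taxon 8 and Taxon 5 form a cherry on this tree, so they are sister taxa.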